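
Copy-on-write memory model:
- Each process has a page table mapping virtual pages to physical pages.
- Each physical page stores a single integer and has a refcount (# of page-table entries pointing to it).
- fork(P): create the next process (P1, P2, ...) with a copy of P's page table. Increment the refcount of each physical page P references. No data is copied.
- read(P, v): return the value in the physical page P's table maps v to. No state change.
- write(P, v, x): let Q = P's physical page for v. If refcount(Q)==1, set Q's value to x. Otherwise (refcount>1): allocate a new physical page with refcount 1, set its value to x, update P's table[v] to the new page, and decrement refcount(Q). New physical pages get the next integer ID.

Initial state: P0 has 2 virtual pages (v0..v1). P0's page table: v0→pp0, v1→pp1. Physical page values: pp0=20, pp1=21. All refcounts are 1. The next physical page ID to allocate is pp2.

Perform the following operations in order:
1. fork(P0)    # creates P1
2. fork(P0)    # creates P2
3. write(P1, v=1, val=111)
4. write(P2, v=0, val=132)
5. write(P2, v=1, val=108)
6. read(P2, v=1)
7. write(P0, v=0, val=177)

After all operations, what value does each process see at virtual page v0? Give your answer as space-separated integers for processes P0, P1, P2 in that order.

Answer: 177 20 132

Derivation:
Op 1: fork(P0) -> P1. 2 ppages; refcounts: pp0:2 pp1:2
Op 2: fork(P0) -> P2. 2 ppages; refcounts: pp0:3 pp1:3
Op 3: write(P1, v1, 111). refcount(pp1)=3>1 -> COPY to pp2. 3 ppages; refcounts: pp0:3 pp1:2 pp2:1
Op 4: write(P2, v0, 132). refcount(pp0)=3>1 -> COPY to pp3. 4 ppages; refcounts: pp0:2 pp1:2 pp2:1 pp3:1
Op 5: write(P2, v1, 108). refcount(pp1)=2>1 -> COPY to pp4. 5 ppages; refcounts: pp0:2 pp1:1 pp2:1 pp3:1 pp4:1
Op 6: read(P2, v1) -> 108. No state change.
Op 7: write(P0, v0, 177). refcount(pp0)=2>1 -> COPY to pp5. 6 ppages; refcounts: pp0:1 pp1:1 pp2:1 pp3:1 pp4:1 pp5:1
P0: v0 -> pp5 = 177
P1: v0 -> pp0 = 20
P2: v0 -> pp3 = 132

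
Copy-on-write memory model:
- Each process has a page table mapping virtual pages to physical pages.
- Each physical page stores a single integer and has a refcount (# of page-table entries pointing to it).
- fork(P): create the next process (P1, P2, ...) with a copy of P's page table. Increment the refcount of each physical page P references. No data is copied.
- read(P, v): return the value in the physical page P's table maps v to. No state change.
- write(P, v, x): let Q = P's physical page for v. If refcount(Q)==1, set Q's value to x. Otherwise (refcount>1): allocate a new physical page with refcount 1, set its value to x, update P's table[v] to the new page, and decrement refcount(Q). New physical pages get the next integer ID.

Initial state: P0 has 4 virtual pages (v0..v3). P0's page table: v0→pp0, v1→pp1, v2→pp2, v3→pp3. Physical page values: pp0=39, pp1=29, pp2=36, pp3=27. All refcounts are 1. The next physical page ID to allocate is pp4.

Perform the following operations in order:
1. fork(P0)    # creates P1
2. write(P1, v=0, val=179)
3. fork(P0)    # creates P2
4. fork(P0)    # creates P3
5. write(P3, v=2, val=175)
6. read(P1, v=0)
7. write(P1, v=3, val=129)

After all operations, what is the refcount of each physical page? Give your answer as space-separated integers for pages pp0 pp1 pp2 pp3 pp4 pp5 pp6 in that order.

Answer: 3 4 3 3 1 1 1

Derivation:
Op 1: fork(P0) -> P1. 4 ppages; refcounts: pp0:2 pp1:2 pp2:2 pp3:2
Op 2: write(P1, v0, 179). refcount(pp0)=2>1 -> COPY to pp4. 5 ppages; refcounts: pp0:1 pp1:2 pp2:2 pp3:2 pp4:1
Op 3: fork(P0) -> P2. 5 ppages; refcounts: pp0:2 pp1:3 pp2:3 pp3:3 pp4:1
Op 4: fork(P0) -> P3. 5 ppages; refcounts: pp0:3 pp1:4 pp2:4 pp3:4 pp4:1
Op 5: write(P3, v2, 175). refcount(pp2)=4>1 -> COPY to pp5. 6 ppages; refcounts: pp0:3 pp1:4 pp2:3 pp3:4 pp4:1 pp5:1
Op 6: read(P1, v0) -> 179. No state change.
Op 7: write(P1, v3, 129). refcount(pp3)=4>1 -> COPY to pp6. 7 ppages; refcounts: pp0:3 pp1:4 pp2:3 pp3:3 pp4:1 pp5:1 pp6:1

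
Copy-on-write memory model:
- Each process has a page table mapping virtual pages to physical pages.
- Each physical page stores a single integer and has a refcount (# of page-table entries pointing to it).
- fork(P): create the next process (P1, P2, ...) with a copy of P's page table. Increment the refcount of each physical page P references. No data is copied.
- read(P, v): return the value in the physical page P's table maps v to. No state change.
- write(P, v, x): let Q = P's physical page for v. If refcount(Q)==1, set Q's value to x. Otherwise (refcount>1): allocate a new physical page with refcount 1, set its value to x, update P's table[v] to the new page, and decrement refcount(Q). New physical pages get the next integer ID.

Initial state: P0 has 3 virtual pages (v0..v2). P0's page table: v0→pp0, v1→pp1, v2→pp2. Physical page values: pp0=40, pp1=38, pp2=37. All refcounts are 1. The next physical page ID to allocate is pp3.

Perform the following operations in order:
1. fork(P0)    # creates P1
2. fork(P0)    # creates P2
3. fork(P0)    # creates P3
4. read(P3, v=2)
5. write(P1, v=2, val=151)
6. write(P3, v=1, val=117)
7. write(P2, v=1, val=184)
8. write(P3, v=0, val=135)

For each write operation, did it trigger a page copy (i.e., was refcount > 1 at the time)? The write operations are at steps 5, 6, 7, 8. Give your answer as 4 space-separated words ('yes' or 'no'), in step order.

Op 1: fork(P0) -> P1. 3 ppages; refcounts: pp0:2 pp1:2 pp2:2
Op 2: fork(P0) -> P2. 3 ppages; refcounts: pp0:3 pp1:3 pp2:3
Op 3: fork(P0) -> P3. 3 ppages; refcounts: pp0:4 pp1:4 pp2:4
Op 4: read(P3, v2) -> 37. No state change.
Op 5: write(P1, v2, 151). refcount(pp2)=4>1 -> COPY to pp3. 4 ppages; refcounts: pp0:4 pp1:4 pp2:3 pp3:1
Op 6: write(P3, v1, 117). refcount(pp1)=4>1 -> COPY to pp4. 5 ppages; refcounts: pp0:4 pp1:3 pp2:3 pp3:1 pp4:1
Op 7: write(P2, v1, 184). refcount(pp1)=3>1 -> COPY to pp5. 6 ppages; refcounts: pp0:4 pp1:2 pp2:3 pp3:1 pp4:1 pp5:1
Op 8: write(P3, v0, 135). refcount(pp0)=4>1 -> COPY to pp6. 7 ppages; refcounts: pp0:3 pp1:2 pp2:3 pp3:1 pp4:1 pp5:1 pp6:1

yes yes yes yes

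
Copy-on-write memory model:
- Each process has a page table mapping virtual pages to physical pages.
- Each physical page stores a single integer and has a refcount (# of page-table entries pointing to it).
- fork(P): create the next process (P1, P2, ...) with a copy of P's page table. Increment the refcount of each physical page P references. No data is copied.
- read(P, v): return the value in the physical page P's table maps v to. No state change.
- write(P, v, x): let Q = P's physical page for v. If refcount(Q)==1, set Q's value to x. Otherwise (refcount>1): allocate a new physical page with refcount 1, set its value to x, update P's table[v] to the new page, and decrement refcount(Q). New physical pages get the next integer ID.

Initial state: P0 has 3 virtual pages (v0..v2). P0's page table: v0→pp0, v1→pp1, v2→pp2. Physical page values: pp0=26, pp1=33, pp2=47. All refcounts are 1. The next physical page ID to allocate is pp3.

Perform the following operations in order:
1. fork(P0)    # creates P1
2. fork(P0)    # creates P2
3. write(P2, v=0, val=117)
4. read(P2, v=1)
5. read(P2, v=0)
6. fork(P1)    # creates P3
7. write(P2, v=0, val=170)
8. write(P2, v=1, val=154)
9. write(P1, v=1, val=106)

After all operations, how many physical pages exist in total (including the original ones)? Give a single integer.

Op 1: fork(P0) -> P1. 3 ppages; refcounts: pp0:2 pp1:2 pp2:2
Op 2: fork(P0) -> P2. 3 ppages; refcounts: pp0:3 pp1:3 pp2:3
Op 3: write(P2, v0, 117). refcount(pp0)=3>1 -> COPY to pp3. 4 ppages; refcounts: pp0:2 pp1:3 pp2:3 pp3:1
Op 4: read(P2, v1) -> 33. No state change.
Op 5: read(P2, v0) -> 117. No state change.
Op 6: fork(P1) -> P3. 4 ppages; refcounts: pp0:3 pp1:4 pp2:4 pp3:1
Op 7: write(P2, v0, 170). refcount(pp3)=1 -> write in place. 4 ppages; refcounts: pp0:3 pp1:4 pp2:4 pp3:1
Op 8: write(P2, v1, 154). refcount(pp1)=4>1 -> COPY to pp4. 5 ppages; refcounts: pp0:3 pp1:3 pp2:4 pp3:1 pp4:1
Op 9: write(P1, v1, 106). refcount(pp1)=3>1 -> COPY to pp5. 6 ppages; refcounts: pp0:3 pp1:2 pp2:4 pp3:1 pp4:1 pp5:1

Answer: 6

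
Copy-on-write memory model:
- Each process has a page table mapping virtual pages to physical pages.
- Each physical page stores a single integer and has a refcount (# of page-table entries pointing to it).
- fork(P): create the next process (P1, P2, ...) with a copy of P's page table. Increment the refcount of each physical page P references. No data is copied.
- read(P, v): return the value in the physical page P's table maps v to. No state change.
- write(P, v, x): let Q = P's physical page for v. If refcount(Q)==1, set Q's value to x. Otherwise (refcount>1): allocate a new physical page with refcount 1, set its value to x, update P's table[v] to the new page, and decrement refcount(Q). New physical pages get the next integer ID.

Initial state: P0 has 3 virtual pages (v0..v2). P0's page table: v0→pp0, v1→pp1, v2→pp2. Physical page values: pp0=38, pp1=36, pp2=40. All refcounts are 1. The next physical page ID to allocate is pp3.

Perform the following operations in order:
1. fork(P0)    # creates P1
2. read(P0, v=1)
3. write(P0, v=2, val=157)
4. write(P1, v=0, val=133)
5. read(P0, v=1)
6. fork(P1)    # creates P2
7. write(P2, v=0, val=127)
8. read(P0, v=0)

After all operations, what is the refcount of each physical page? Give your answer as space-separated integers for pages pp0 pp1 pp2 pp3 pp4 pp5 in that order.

Op 1: fork(P0) -> P1. 3 ppages; refcounts: pp0:2 pp1:2 pp2:2
Op 2: read(P0, v1) -> 36. No state change.
Op 3: write(P0, v2, 157). refcount(pp2)=2>1 -> COPY to pp3. 4 ppages; refcounts: pp0:2 pp1:2 pp2:1 pp3:1
Op 4: write(P1, v0, 133). refcount(pp0)=2>1 -> COPY to pp4. 5 ppages; refcounts: pp0:1 pp1:2 pp2:1 pp3:1 pp4:1
Op 5: read(P0, v1) -> 36. No state change.
Op 6: fork(P1) -> P2. 5 ppages; refcounts: pp0:1 pp1:3 pp2:2 pp3:1 pp4:2
Op 7: write(P2, v0, 127). refcount(pp4)=2>1 -> COPY to pp5. 6 ppages; refcounts: pp0:1 pp1:3 pp2:2 pp3:1 pp4:1 pp5:1
Op 8: read(P0, v0) -> 38. No state change.

Answer: 1 3 2 1 1 1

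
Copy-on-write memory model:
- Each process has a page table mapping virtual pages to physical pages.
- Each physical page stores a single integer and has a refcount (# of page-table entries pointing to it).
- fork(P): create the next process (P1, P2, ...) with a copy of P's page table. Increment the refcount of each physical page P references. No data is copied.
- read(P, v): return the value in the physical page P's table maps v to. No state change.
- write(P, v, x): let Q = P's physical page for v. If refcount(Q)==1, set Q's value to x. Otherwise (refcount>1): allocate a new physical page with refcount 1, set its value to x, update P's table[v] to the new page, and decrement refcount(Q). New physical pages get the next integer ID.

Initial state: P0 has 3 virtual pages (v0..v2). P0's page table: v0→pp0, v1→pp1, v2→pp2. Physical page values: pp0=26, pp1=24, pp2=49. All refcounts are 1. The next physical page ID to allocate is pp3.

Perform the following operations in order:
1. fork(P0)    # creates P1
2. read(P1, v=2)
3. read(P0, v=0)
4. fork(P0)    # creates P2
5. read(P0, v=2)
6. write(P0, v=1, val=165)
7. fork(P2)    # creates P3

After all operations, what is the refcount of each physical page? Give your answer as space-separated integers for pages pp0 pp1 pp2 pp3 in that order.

Op 1: fork(P0) -> P1. 3 ppages; refcounts: pp0:2 pp1:2 pp2:2
Op 2: read(P1, v2) -> 49. No state change.
Op 3: read(P0, v0) -> 26. No state change.
Op 4: fork(P0) -> P2. 3 ppages; refcounts: pp0:3 pp1:3 pp2:3
Op 5: read(P0, v2) -> 49. No state change.
Op 6: write(P0, v1, 165). refcount(pp1)=3>1 -> COPY to pp3. 4 ppages; refcounts: pp0:3 pp1:2 pp2:3 pp3:1
Op 7: fork(P2) -> P3. 4 ppages; refcounts: pp0:4 pp1:3 pp2:4 pp3:1

Answer: 4 3 4 1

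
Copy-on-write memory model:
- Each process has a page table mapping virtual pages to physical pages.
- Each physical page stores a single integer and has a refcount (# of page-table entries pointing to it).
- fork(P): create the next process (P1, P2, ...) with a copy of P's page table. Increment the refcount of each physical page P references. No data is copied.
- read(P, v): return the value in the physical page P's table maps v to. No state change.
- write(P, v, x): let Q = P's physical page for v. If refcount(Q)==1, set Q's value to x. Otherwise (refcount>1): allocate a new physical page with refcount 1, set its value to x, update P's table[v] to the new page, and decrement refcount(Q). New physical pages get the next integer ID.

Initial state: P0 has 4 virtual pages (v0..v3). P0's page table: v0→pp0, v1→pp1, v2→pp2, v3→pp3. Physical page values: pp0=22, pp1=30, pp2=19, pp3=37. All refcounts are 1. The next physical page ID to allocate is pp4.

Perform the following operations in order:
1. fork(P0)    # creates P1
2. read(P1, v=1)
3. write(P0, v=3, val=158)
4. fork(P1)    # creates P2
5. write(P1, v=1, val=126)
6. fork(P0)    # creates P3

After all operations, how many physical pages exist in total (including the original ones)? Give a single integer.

Answer: 6

Derivation:
Op 1: fork(P0) -> P1. 4 ppages; refcounts: pp0:2 pp1:2 pp2:2 pp3:2
Op 2: read(P1, v1) -> 30. No state change.
Op 3: write(P0, v3, 158). refcount(pp3)=2>1 -> COPY to pp4. 5 ppages; refcounts: pp0:2 pp1:2 pp2:2 pp3:1 pp4:1
Op 4: fork(P1) -> P2. 5 ppages; refcounts: pp0:3 pp1:3 pp2:3 pp3:2 pp4:1
Op 5: write(P1, v1, 126). refcount(pp1)=3>1 -> COPY to pp5. 6 ppages; refcounts: pp0:3 pp1:2 pp2:3 pp3:2 pp4:1 pp5:1
Op 6: fork(P0) -> P3. 6 ppages; refcounts: pp0:4 pp1:3 pp2:4 pp3:2 pp4:2 pp5:1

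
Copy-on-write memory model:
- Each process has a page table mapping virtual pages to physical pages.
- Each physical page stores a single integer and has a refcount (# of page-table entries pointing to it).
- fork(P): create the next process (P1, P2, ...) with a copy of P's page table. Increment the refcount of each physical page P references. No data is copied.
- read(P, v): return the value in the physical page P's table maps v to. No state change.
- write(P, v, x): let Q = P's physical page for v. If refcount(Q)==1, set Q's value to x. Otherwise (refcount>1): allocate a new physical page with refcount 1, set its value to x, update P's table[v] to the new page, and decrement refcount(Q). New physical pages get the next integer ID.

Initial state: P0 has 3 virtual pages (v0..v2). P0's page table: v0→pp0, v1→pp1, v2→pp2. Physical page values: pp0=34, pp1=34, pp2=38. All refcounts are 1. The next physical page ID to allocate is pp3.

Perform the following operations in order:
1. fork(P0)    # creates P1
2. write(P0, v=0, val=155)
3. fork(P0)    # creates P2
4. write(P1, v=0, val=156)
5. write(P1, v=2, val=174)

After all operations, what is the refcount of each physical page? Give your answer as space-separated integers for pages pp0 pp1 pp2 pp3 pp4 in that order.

Op 1: fork(P0) -> P1. 3 ppages; refcounts: pp0:2 pp1:2 pp2:2
Op 2: write(P0, v0, 155). refcount(pp0)=2>1 -> COPY to pp3. 4 ppages; refcounts: pp0:1 pp1:2 pp2:2 pp3:1
Op 3: fork(P0) -> P2. 4 ppages; refcounts: pp0:1 pp1:3 pp2:3 pp3:2
Op 4: write(P1, v0, 156). refcount(pp0)=1 -> write in place. 4 ppages; refcounts: pp0:1 pp1:3 pp2:3 pp3:2
Op 5: write(P1, v2, 174). refcount(pp2)=3>1 -> COPY to pp4. 5 ppages; refcounts: pp0:1 pp1:3 pp2:2 pp3:2 pp4:1

Answer: 1 3 2 2 1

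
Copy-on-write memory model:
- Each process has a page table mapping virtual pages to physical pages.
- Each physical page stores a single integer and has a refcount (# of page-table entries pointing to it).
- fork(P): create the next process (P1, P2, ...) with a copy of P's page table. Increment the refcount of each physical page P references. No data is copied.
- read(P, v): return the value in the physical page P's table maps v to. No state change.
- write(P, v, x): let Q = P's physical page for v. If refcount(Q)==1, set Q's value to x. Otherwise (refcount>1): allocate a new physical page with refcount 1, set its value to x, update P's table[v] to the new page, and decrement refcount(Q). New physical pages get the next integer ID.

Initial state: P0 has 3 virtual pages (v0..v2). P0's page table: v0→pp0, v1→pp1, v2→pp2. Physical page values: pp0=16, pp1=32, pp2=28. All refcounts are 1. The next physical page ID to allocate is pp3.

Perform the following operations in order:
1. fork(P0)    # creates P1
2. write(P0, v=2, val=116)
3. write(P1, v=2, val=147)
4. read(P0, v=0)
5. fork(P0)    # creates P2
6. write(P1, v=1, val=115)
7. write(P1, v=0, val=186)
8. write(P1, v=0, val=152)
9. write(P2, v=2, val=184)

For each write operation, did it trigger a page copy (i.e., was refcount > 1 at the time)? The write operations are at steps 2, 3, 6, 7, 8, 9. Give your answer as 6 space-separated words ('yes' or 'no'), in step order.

Op 1: fork(P0) -> P1. 3 ppages; refcounts: pp0:2 pp1:2 pp2:2
Op 2: write(P0, v2, 116). refcount(pp2)=2>1 -> COPY to pp3. 4 ppages; refcounts: pp0:2 pp1:2 pp2:1 pp3:1
Op 3: write(P1, v2, 147). refcount(pp2)=1 -> write in place. 4 ppages; refcounts: pp0:2 pp1:2 pp2:1 pp3:1
Op 4: read(P0, v0) -> 16. No state change.
Op 5: fork(P0) -> P2. 4 ppages; refcounts: pp0:3 pp1:3 pp2:1 pp3:2
Op 6: write(P1, v1, 115). refcount(pp1)=3>1 -> COPY to pp4. 5 ppages; refcounts: pp0:3 pp1:2 pp2:1 pp3:2 pp4:1
Op 7: write(P1, v0, 186). refcount(pp0)=3>1 -> COPY to pp5. 6 ppages; refcounts: pp0:2 pp1:2 pp2:1 pp3:2 pp4:1 pp5:1
Op 8: write(P1, v0, 152). refcount(pp5)=1 -> write in place. 6 ppages; refcounts: pp0:2 pp1:2 pp2:1 pp3:2 pp4:1 pp5:1
Op 9: write(P2, v2, 184). refcount(pp3)=2>1 -> COPY to pp6. 7 ppages; refcounts: pp0:2 pp1:2 pp2:1 pp3:1 pp4:1 pp5:1 pp6:1

yes no yes yes no yes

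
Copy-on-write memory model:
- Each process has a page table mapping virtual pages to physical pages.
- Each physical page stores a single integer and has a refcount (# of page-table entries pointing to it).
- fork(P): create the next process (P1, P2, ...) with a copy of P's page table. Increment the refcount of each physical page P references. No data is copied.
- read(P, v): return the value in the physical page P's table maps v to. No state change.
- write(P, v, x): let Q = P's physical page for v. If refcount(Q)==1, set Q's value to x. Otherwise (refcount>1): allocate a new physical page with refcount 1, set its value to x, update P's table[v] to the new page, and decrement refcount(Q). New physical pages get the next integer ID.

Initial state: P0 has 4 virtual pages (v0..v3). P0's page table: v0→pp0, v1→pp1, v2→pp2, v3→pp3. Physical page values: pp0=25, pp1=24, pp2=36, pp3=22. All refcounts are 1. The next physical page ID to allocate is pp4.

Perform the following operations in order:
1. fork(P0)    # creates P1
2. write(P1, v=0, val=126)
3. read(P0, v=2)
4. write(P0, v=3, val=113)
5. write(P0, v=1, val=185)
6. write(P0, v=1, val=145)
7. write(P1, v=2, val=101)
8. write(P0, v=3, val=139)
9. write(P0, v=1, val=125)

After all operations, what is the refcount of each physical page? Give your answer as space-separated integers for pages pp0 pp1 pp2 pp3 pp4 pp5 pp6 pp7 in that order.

Answer: 1 1 1 1 1 1 1 1

Derivation:
Op 1: fork(P0) -> P1. 4 ppages; refcounts: pp0:2 pp1:2 pp2:2 pp3:2
Op 2: write(P1, v0, 126). refcount(pp0)=2>1 -> COPY to pp4. 5 ppages; refcounts: pp0:1 pp1:2 pp2:2 pp3:2 pp4:1
Op 3: read(P0, v2) -> 36. No state change.
Op 4: write(P0, v3, 113). refcount(pp3)=2>1 -> COPY to pp5. 6 ppages; refcounts: pp0:1 pp1:2 pp2:2 pp3:1 pp4:1 pp5:1
Op 5: write(P0, v1, 185). refcount(pp1)=2>1 -> COPY to pp6. 7 ppages; refcounts: pp0:1 pp1:1 pp2:2 pp3:1 pp4:1 pp5:1 pp6:1
Op 6: write(P0, v1, 145). refcount(pp6)=1 -> write in place. 7 ppages; refcounts: pp0:1 pp1:1 pp2:2 pp3:1 pp4:1 pp5:1 pp6:1
Op 7: write(P1, v2, 101). refcount(pp2)=2>1 -> COPY to pp7. 8 ppages; refcounts: pp0:1 pp1:1 pp2:1 pp3:1 pp4:1 pp5:1 pp6:1 pp7:1
Op 8: write(P0, v3, 139). refcount(pp5)=1 -> write in place. 8 ppages; refcounts: pp0:1 pp1:1 pp2:1 pp3:1 pp4:1 pp5:1 pp6:1 pp7:1
Op 9: write(P0, v1, 125). refcount(pp6)=1 -> write in place. 8 ppages; refcounts: pp0:1 pp1:1 pp2:1 pp3:1 pp4:1 pp5:1 pp6:1 pp7:1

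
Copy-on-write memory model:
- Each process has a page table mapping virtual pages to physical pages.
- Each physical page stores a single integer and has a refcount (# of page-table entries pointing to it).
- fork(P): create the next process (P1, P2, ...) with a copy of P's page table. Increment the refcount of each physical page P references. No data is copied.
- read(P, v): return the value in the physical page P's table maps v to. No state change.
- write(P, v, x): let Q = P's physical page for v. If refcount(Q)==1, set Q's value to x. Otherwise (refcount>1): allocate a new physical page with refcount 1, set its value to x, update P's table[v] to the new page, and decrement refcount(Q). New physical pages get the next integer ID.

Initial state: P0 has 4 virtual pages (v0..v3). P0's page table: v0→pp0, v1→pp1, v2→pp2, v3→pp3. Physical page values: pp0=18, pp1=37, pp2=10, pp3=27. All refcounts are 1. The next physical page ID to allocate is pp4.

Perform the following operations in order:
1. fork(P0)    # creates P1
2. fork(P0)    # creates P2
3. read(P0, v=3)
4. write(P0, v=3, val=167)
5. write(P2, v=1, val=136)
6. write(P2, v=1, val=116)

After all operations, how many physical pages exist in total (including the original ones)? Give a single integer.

Answer: 6

Derivation:
Op 1: fork(P0) -> P1. 4 ppages; refcounts: pp0:2 pp1:2 pp2:2 pp3:2
Op 2: fork(P0) -> P2. 4 ppages; refcounts: pp0:3 pp1:3 pp2:3 pp3:3
Op 3: read(P0, v3) -> 27. No state change.
Op 4: write(P0, v3, 167). refcount(pp3)=3>1 -> COPY to pp4. 5 ppages; refcounts: pp0:3 pp1:3 pp2:3 pp3:2 pp4:1
Op 5: write(P2, v1, 136). refcount(pp1)=3>1 -> COPY to pp5. 6 ppages; refcounts: pp0:3 pp1:2 pp2:3 pp3:2 pp4:1 pp5:1
Op 6: write(P2, v1, 116). refcount(pp5)=1 -> write in place. 6 ppages; refcounts: pp0:3 pp1:2 pp2:3 pp3:2 pp4:1 pp5:1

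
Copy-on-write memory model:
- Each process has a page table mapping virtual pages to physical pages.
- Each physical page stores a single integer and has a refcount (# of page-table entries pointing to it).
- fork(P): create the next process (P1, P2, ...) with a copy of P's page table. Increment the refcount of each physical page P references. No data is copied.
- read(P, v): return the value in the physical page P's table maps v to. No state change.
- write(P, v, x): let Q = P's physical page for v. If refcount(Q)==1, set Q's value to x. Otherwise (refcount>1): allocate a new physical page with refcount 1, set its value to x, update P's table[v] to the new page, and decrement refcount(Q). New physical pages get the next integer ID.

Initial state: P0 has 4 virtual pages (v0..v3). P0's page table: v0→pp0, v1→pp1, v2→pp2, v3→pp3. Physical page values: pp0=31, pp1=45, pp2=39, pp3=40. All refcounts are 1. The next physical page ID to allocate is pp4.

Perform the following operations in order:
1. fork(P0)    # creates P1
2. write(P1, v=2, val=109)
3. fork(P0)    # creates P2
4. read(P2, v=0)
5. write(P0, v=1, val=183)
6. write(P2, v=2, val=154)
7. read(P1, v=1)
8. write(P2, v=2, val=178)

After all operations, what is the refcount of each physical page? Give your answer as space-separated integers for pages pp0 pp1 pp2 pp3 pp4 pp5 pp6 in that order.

Op 1: fork(P0) -> P1. 4 ppages; refcounts: pp0:2 pp1:2 pp2:2 pp3:2
Op 2: write(P1, v2, 109). refcount(pp2)=2>1 -> COPY to pp4. 5 ppages; refcounts: pp0:2 pp1:2 pp2:1 pp3:2 pp4:1
Op 3: fork(P0) -> P2. 5 ppages; refcounts: pp0:3 pp1:3 pp2:2 pp3:3 pp4:1
Op 4: read(P2, v0) -> 31. No state change.
Op 5: write(P0, v1, 183). refcount(pp1)=3>1 -> COPY to pp5. 6 ppages; refcounts: pp0:3 pp1:2 pp2:2 pp3:3 pp4:1 pp5:1
Op 6: write(P2, v2, 154). refcount(pp2)=2>1 -> COPY to pp6. 7 ppages; refcounts: pp0:3 pp1:2 pp2:1 pp3:3 pp4:1 pp5:1 pp6:1
Op 7: read(P1, v1) -> 45. No state change.
Op 8: write(P2, v2, 178). refcount(pp6)=1 -> write in place. 7 ppages; refcounts: pp0:3 pp1:2 pp2:1 pp3:3 pp4:1 pp5:1 pp6:1

Answer: 3 2 1 3 1 1 1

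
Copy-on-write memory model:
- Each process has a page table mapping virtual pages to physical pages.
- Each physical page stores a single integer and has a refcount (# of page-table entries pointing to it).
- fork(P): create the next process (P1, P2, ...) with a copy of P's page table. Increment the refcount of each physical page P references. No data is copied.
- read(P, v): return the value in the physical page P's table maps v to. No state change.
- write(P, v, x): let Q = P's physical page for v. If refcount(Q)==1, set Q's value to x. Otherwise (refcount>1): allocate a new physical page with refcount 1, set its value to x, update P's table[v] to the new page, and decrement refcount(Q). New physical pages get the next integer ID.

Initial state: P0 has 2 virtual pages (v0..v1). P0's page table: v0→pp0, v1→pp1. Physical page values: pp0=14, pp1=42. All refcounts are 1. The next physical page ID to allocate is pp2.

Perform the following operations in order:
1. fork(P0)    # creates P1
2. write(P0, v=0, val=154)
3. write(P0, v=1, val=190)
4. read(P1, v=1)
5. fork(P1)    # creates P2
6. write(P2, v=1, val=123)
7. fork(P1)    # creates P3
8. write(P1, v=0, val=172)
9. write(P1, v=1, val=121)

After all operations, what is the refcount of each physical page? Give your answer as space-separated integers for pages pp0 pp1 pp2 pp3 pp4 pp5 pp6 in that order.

Op 1: fork(P0) -> P1. 2 ppages; refcounts: pp0:2 pp1:2
Op 2: write(P0, v0, 154). refcount(pp0)=2>1 -> COPY to pp2. 3 ppages; refcounts: pp0:1 pp1:2 pp2:1
Op 3: write(P0, v1, 190). refcount(pp1)=2>1 -> COPY to pp3. 4 ppages; refcounts: pp0:1 pp1:1 pp2:1 pp3:1
Op 4: read(P1, v1) -> 42. No state change.
Op 5: fork(P1) -> P2. 4 ppages; refcounts: pp0:2 pp1:2 pp2:1 pp3:1
Op 6: write(P2, v1, 123). refcount(pp1)=2>1 -> COPY to pp4. 5 ppages; refcounts: pp0:2 pp1:1 pp2:1 pp3:1 pp4:1
Op 7: fork(P1) -> P3. 5 ppages; refcounts: pp0:3 pp1:2 pp2:1 pp3:1 pp4:1
Op 8: write(P1, v0, 172). refcount(pp0)=3>1 -> COPY to pp5. 6 ppages; refcounts: pp0:2 pp1:2 pp2:1 pp3:1 pp4:1 pp5:1
Op 9: write(P1, v1, 121). refcount(pp1)=2>1 -> COPY to pp6. 7 ppages; refcounts: pp0:2 pp1:1 pp2:1 pp3:1 pp4:1 pp5:1 pp6:1

Answer: 2 1 1 1 1 1 1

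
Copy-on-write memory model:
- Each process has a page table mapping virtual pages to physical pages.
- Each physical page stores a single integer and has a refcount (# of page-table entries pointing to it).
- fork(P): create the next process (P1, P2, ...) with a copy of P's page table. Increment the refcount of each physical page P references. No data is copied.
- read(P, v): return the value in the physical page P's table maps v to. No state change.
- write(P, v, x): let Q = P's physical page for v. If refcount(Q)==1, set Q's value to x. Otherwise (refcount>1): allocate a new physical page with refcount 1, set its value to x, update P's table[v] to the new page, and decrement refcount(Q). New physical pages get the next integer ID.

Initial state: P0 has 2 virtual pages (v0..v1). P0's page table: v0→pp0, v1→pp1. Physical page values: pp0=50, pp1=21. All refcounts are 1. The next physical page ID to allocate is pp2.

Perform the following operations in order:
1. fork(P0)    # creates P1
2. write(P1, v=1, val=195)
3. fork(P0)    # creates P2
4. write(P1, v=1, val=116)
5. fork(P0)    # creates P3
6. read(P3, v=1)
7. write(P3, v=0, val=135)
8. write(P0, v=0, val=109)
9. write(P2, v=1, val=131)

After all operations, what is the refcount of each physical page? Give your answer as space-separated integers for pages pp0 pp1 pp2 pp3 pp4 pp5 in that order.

Op 1: fork(P0) -> P1. 2 ppages; refcounts: pp0:2 pp1:2
Op 2: write(P1, v1, 195). refcount(pp1)=2>1 -> COPY to pp2. 3 ppages; refcounts: pp0:2 pp1:1 pp2:1
Op 3: fork(P0) -> P2. 3 ppages; refcounts: pp0:3 pp1:2 pp2:1
Op 4: write(P1, v1, 116). refcount(pp2)=1 -> write in place. 3 ppages; refcounts: pp0:3 pp1:2 pp2:1
Op 5: fork(P0) -> P3. 3 ppages; refcounts: pp0:4 pp1:3 pp2:1
Op 6: read(P3, v1) -> 21. No state change.
Op 7: write(P3, v0, 135). refcount(pp0)=4>1 -> COPY to pp3. 4 ppages; refcounts: pp0:3 pp1:3 pp2:1 pp3:1
Op 8: write(P0, v0, 109). refcount(pp0)=3>1 -> COPY to pp4. 5 ppages; refcounts: pp0:2 pp1:3 pp2:1 pp3:1 pp4:1
Op 9: write(P2, v1, 131). refcount(pp1)=3>1 -> COPY to pp5. 6 ppages; refcounts: pp0:2 pp1:2 pp2:1 pp3:1 pp4:1 pp5:1

Answer: 2 2 1 1 1 1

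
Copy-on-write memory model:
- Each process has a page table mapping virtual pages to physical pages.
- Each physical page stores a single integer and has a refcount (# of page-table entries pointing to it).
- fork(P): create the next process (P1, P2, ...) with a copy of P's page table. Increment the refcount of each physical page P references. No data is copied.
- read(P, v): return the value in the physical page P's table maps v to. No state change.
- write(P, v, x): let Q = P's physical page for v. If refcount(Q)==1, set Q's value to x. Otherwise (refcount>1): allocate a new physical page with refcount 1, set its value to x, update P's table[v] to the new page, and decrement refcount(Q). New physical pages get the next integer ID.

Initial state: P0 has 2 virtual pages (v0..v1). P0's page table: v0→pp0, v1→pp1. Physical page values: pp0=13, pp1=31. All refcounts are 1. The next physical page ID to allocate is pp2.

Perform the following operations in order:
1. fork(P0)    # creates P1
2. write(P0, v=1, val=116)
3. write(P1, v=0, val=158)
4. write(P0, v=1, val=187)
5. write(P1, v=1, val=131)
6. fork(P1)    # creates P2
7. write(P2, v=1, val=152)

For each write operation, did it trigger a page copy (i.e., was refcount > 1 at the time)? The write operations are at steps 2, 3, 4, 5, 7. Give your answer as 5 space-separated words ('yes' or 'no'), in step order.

Op 1: fork(P0) -> P1. 2 ppages; refcounts: pp0:2 pp1:2
Op 2: write(P0, v1, 116). refcount(pp1)=2>1 -> COPY to pp2. 3 ppages; refcounts: pp0:2 pp1:1 pp2:1
Op 3: write(P1, v0, 158). refcount(pp0)=2>1 -> COPY to pp3. 4 ppages; refcounts: pp0:1 pp1:1 pp2:1 pp3:1
Op 4: write(P0, v1, 187). refcount(pp2)=1 -> write in place. 4 ppages; refcounts: pp0:1 pp1:1 pp2:1 pp3:1
Op 5: write(P1, v1, 131). refcount(pp1)=1 -> write in place. 4 ppages; refcounts: pp0:1 pp1:1 pp2:1 pp3:1
Op 6: fork(P1) -> P2. 4 ppages; refcounts: pp0:1 pp1:2 pp2:1 pp3:2
Op 7: write(P2, v1, 152). refcount(pp1)=2>1 -> COPY to pp4. 5 ppages; refcounts: pp0:1 pp1:1 pp2:1 pp3:2 pp4:1

yes yes no no yes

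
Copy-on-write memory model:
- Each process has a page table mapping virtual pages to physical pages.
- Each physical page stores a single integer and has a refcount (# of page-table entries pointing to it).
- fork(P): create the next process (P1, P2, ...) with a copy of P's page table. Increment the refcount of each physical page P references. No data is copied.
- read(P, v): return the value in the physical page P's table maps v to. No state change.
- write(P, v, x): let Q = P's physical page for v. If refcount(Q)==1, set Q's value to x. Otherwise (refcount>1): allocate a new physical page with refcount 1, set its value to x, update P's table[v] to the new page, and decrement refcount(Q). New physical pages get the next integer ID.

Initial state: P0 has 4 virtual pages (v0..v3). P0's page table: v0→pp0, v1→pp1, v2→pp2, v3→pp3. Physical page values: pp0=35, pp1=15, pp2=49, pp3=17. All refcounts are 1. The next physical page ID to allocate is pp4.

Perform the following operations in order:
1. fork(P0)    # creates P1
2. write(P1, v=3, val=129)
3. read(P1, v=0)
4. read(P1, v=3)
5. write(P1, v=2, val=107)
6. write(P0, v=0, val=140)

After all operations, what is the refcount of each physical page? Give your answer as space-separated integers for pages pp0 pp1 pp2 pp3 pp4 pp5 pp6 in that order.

Answer: 1 2 1 1 1 1 1

Derivation:
Op 1: fork(P0) -> P1. 4 ppages; refcounts: pp0:2 pp1:2 pp2:2 pp3:2
Op 2: write(P1, v3, 129). refcount(pp3)=2>1 -> COPY to pp4. 5 ppages; refcounts: pp0:2 pp1:2 pp2:2 pp3:1 pp4:1
Op 3: read(P1, v0) -> 35. No state change.
Op 4: read(P1, v3) -> 129. No state change.
Op 5: write(P1, v2, 107). refcount(pp2)=2>1 -> COPY to pp5. 6 ppages; refcounts: pp0:2 pp1:2 pp2:1 pp3:1 pp4:1 pp5:1
Op 6: write(P0, v0, 140). refcount(pp0)=2>1 -> COPY to pp6. 7 ppages; refcounts: pp0:1 pp1:2 pp2:1 pp3:1 pp4:1 pp5:1 pp6:1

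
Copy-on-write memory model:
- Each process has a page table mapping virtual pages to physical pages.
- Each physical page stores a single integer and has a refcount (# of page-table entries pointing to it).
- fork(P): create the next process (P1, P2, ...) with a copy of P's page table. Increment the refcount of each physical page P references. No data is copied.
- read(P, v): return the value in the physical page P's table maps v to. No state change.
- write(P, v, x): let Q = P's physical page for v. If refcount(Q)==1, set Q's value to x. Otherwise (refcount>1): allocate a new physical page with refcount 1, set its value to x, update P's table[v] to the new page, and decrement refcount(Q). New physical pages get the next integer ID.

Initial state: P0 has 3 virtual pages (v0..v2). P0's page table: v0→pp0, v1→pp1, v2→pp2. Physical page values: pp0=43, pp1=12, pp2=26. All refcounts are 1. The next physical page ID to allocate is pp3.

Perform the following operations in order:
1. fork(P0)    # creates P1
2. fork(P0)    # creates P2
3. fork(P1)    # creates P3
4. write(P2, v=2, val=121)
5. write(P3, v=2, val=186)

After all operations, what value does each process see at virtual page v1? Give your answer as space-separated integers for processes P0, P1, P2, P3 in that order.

Answer: 12 12 12 12

Derivation:
Op 1: fork(P0) -> P1. 3 ppages; refcounts: pp0:2 pp1:2 pp2:2
Op 2: fork(P0) -> P2. 3 ppages; refcounts: pp0:3 pp1:3 pp2:3
Op 3: fork(P1) -> P3. 3 ppages; refcounts: pp0:4 pp1:4 pp2:4
Op 4: write(P2, v2, 121). refcount(pp2)=4>1 -> COPY to pp3. 4 ppages; refcounts: pp0:4 pp1:4 pp2:3 pp3:1
Op 5: write(P3, v2, 186). refcount(pp2)=3>1 -> COPY to pp4. 5 ppages; refcounts: pp0:4 pp1:4 pp2:2 pp3:1 pp4:1
P0: v1 -> pp1 = 12
P1: v1 -> pp1 = 12
P2: v1 -> pp1 = 12
P3: v1 -> pp1 = 12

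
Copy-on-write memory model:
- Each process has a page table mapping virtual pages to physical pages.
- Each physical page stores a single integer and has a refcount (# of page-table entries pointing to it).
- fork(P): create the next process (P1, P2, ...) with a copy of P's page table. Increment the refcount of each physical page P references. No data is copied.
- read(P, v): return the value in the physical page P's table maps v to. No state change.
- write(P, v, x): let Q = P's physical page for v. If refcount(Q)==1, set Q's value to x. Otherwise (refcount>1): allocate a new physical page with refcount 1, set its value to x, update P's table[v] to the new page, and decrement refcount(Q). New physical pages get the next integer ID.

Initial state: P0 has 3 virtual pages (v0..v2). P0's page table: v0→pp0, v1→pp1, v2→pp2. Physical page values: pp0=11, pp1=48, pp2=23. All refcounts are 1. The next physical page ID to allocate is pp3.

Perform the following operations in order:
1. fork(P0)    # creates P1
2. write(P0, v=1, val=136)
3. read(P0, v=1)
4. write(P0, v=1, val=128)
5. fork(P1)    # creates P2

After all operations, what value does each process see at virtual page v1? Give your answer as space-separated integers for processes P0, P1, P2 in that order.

Op 1: fork(P0) -> P1. 3 ppages; refcounts: pp0:2 pp1:2 pp2:2
Op 2: write(P0, v1, 136). refcount(pp1)=2>1 -> COPY to pp3. 4 ppages; refcounts: pp0:2 pp1:1 pp2:2 pp3:1
Op 3: read(P0, v1) -> 136. No state change.
Op 4: write(P0, v1, 128). refcount(pp3)=1 -> write in place. 4 ppages; refcounts: pp0:2 pp1:1 pp2:2 pp3:1
Op 5: fork(P1) -> P2. 4 ppages; refcounts: pp0:3 pp1:2 pp2:3 pp3:1
P0: v1 -> pp3 = 128
P1: v1 -> pp1 = 48
P2: v1 -> pp1 = 48

Answer: 128 48 48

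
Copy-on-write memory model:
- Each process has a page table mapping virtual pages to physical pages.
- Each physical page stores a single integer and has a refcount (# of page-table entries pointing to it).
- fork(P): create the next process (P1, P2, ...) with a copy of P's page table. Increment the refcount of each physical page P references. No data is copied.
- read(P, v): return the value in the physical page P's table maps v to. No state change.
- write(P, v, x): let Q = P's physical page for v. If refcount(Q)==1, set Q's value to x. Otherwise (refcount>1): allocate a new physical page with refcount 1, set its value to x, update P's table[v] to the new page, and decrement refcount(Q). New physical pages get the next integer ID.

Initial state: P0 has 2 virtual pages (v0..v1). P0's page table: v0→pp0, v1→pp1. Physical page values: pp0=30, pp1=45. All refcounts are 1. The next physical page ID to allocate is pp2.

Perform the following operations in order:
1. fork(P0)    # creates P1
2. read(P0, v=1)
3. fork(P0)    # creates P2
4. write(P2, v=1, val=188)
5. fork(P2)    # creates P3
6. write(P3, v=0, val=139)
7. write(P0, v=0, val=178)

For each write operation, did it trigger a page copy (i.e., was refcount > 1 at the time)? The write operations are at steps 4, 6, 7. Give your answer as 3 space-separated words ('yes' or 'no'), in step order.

Op 1: fork(P0) -> P1. 2 ppages; refcounts: pp0:2 pp1:2
Op 2: read(P0, v1) -> 45. No state change.
Op 3: fork(P0) -> P2. 2 ppages; refcounts: pp0:3 pp1:3
Op 4: write(P2, v1, 188). refcount(pp1)=3>1 -> COPY to pp2. 3 ppages; refcounts: pp0:3 pp1:2 pp2:1
Op 5: fork(P2) -> P3. 3 ppages; refcounts: pp0:4 pp1:2 pp2:2
Op 6: write(P3, v0, 139). refcount(pp0)=4>1 -> COPY to pp3. 4 ppages; refcounts: pp0:3 pp1:2 pp2:2 pp3:1
Op 7: write(P0, v0, 178). refcount(pp0)=3>1 -> COPY to pp4. 5 ppages; refcounts: pp0:2 pp1:2 pp2:2 pp3:1 pp4:1

yes yes yes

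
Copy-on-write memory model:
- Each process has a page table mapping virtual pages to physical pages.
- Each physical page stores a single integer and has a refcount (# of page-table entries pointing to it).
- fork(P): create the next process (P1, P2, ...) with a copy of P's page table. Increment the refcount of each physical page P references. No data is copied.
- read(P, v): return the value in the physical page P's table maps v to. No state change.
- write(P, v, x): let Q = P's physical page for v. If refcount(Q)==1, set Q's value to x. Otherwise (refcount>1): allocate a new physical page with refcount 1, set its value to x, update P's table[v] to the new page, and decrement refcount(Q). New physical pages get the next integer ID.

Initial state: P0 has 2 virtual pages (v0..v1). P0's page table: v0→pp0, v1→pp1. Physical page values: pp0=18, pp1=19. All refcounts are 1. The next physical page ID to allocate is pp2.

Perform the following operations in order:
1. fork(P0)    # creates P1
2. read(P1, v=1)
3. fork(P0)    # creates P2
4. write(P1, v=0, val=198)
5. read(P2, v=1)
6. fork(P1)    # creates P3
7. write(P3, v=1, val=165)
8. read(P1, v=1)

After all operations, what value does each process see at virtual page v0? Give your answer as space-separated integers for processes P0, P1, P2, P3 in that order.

Op 1: fork(P0) -> P1. 2 ppages; refcounts: pp0:2 pp1:2
Op 2: read(P1, v1) -> 19. No state change.
Op 3: fork(P0) -> P2. 2 ppages; refcounts: pp0:3 pp1:3
Op 4: write(P1, v0, 198). refcount(pp0)=3>1 -> COPY to pp2. 3 ppages; refcounts: pp0:2 pp1:3 pp2:1
Op 5: read(P2, v1) -> 19. No state change.
Op 6: fork(P1) -> P3. 3 ppages; refcounts: pp0:2 pp1:4 pp2:2
Op 7: write(P3, v1, 165). refcount(pp1)=4>1 -> COPY to pp3. 4 ppages; refcounts: pp0:2 pp1:3 pp2:2 pp3:1
Op 8: read(P1, v1) -> 19. No state change.
P0: v0 -> pp0 = 18
P1: v0 -> pp2 = 198
P2: v0 -> pp0 = 18
P3: v0 -> pp2 = 198

Answer: 18 198 18 198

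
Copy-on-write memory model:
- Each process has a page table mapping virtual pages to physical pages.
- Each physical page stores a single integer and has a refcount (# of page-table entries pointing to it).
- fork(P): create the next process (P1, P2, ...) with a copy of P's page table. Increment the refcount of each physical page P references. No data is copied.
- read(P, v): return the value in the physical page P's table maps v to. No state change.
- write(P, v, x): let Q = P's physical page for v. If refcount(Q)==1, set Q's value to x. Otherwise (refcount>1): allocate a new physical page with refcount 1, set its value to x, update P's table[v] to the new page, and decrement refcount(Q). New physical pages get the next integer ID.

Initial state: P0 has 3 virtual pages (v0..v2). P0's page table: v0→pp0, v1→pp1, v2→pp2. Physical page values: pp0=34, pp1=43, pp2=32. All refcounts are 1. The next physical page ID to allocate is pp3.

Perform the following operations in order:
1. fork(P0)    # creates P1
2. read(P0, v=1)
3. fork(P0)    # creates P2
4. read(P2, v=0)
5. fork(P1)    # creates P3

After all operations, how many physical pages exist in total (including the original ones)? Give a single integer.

Answer: 3

Derivation:
Op 1: fork(P0) -> P1. 3 ppages; refcounts: pp0:2 pp1:2 pp2:2
Op 2: read(P0, v1) -> 43. No state change.
Op 3: fork(P0) -> P2. 3 ppages; refcounts: pp0:3 pp1:3 pp2:3
Op 4: read(P2, v0) -> 34. No state change.
Op 5: fork(P1) -> P3. 3 ppages; refcounts: pp0:4 pp1:4 pp2:4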